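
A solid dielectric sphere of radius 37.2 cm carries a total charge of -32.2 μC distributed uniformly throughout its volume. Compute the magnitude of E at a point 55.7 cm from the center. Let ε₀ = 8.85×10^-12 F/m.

E ≈ 9.33e5 V/m

By spherical symmetry E is radial; choose a Gaussian sphere of radius r = 55.7 cm (r > R, so the entire charge is enclosed).
Q_enc = -32.2 μC = -3.22×10^-5 C.
By Gauss's law, ∮E·dA = E·4πr² = Q_enc/ε₀.
E = |Q_enc|/(4πε₀r²) = (3.22×10^-5)/(4π·8.85×10^-12·(0.557)²) = 9.33e5 N/C.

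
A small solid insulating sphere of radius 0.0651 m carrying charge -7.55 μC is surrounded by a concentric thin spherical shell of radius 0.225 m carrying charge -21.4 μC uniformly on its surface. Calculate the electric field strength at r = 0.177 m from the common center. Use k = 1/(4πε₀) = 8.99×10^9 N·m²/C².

E ≈ 2.17e6 V/m

Take a concentric spherical Gaussian surface of radius r = 0.177 m (between the bodies, 0.0651 m < r < 0.225 m).
The shell at 0.225 m lies outside the Gaussian surface, so Q_enc = -7.55 μC = -7.55×10^-6 C.
By Gauss's law, ∮E·dA = E·4πr² = Q_enc/ε₀.
E = k|Q_enc|/r² = (8.99×10^9)(7.55×10^-6)/(0.177)² = 2.17e6 N/C.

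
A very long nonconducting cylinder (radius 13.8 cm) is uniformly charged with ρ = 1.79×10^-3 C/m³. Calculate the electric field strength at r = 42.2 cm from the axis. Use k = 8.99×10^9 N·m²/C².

4.56×10^6 N/C

Coaxial Gaussian cylinder, radius r = 42.2 cm, length L (r > 13.8 cm, full cross-section enclosed).
λ_enc = ρ·πR² = (1.79e-3)π(0.138)² = 1.071×10^-4 C/m.
By Gauss's law (flux through the curved wall only), E·2πrL = λ_enc L/ε₀.
E = 2k|λ_enc|/r = 2(8.99×10^9)(1.071e-4)/(0.422) = 4.56×10^6 N/C.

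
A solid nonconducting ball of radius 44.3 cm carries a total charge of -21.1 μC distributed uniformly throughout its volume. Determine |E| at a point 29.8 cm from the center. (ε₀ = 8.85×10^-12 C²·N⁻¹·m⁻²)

By spherical symmetry E is radial; choose a Gaussian sphere of radius r = 29.8 cm (r < R).
Only the charge within r is enclosed: Q_enc = Q·(r/R)³ = (-21.1 μC)·(29.8 cm/44.3 cm)³ = -6.423e-6 C.
Applying ∮E·dA = Q_enc/ε₀ with Φ = E(4πr²):
E = |Q_enc|/(4πε₀r²) = (6.423×10^-6)/(4π·8.85×10^-12·(0.298)²) = 6.50×10^5 N/C.

|E| ≈ 6.50×10^5 N/C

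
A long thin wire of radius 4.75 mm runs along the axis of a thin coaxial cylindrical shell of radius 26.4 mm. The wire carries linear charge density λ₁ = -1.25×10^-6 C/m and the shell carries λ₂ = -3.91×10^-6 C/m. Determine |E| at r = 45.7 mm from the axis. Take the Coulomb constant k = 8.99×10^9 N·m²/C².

|E| = 2.03×10^6 N/C

Coaxial Gaussian cylinder, radius r = 45.7 mm, length L (r > 26.4 mm, enclosing both).
λ_enc = λ₁ + λ₂ = (-1.25e-6) + (-3.91×10^-6) = -5.16×10^-6 C/m.
By Gauss's law (flux through the curved wall only), E·2πrL = λ_enc L/ε₀.
E = 2k|λ_enc|/r = 2(8.99×10^9)(5.16×10^-6)/(0.0457) = 2.03e6 N/C.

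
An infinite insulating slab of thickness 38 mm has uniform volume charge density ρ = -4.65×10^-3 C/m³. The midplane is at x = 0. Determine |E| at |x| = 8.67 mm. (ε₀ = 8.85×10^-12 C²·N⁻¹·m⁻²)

By symmetry E is perpendicular to the slab. A Gaussian pillbox from −8.67 mm to +8.67 mm (face area A) lies entirely within the slab.
Q_enc = ρ·(2x)·A and flux = 2EA, so 2EA = 2ρxA/ε₀ ⇒ E = |ρ|x/ε₀.
E = (4.65×10^-3)(0.00867)/(8.85×10^-12) = 4.56×10^6 N/C.

E ≈ 4.56×10^6 V/m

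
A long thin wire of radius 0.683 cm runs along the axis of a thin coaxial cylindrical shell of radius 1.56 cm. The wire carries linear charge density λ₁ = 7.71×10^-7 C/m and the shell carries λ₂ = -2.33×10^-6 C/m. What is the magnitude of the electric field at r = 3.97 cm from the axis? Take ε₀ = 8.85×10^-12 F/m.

|E| ≈ 7.06×10^5 V/m

By cylindrical symmetry E is radial; use a coaxial Gaussian cylinder of radius 3.97 cm and length L (r > 1.56 cm, enclosing both).
λ_enc = λ₁ + λ₂ = (7.71×10^-7) + (-2.33×10^-6) = -1.559e-6 C/m.
Gauss's law: E·2πrL = λ_enc L/ε₀.
E = |λ_enc|/(2πε₀r) = (1.559×10^-6)/(2π·8.85×10^-12·0.0397) = 7.06×10^5 N/C.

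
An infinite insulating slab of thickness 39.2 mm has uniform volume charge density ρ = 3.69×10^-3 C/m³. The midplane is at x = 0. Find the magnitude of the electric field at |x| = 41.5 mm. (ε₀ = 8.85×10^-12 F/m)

The point |x| = 41.5 mm lies outside the slab (half-thickness 0.0196 m). A symmetric pillbox spanning the full slab encloses Q_enc = ρ·d·A.
Flux = 2EA ⇒ E = |ρ|d/(2ε₀), independent of distance outside.
E = (3.69×10^-3)(0.0392)/(2·8.85×10^-12) = 8.17e6 N/C.

8.17×10^6 N/C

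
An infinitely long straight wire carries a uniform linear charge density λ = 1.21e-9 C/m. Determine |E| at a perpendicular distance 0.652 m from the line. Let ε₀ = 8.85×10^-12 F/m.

Coaxial Gaussian cylinder, radius r = 0.652 m, length L.
Q_enc = λL, so λ_enc = 1.21e-9 C/m.
Since E is radial and uniform over the curved surface, Φ = E·2πrL = Q_enc/ε₀ = λ_enc L/ε₀.
E = |λ_enc|/(2πε₀r) = (1.21e-9)/(2π·8.85×10^-12·0.652) = 33.4 N/C.

33.4 V/m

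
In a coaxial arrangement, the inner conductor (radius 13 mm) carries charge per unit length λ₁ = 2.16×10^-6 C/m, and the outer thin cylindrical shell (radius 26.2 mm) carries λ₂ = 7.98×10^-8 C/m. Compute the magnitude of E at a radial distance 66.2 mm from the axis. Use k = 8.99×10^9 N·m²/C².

E = 6.08×10^5 N/C

Take a coaxial cylindrical Gaussian surface of radius r = 66.2 mm and length L (r > 26.2 mm, enclosing both).
λ_enc = λ₁ + λ₂ = (2.16e-6) + (7.98×10^-8) = 2.24e-6 C/m.
By Gauss's law (flux through the curved wall only), E·2πrL = λ_enc L/ε₀.
E = 2k|λ_enc|/r = 2(8.99×10^9)(2.24×10^-6)/(0.0662) = 6.08e5 N/C.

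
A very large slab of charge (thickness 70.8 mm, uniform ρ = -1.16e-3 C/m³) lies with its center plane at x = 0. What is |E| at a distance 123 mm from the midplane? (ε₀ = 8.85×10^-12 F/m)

|E| = 4.64×10^6 N/C

The point |x| = 123 mm lies outside the slab (half-thickness 0.0354 m). A symmetric pillbox spanning the full slab encloses Q_enc = ρ·d·A.
Flux = 2EA ⇒ E = |ρ|d/(2ε₀), independent of distance outside.
E = (1.16×10^-3)(0.0708)/(2·8.85×10^-12) = 4.64e6 N/C.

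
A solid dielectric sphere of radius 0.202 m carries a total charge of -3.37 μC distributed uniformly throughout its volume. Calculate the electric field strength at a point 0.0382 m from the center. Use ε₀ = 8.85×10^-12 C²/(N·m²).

|E| = 1.40e5 N/C

Take a concentric spherical Gaussian surface of radius r = 0.0382 m (r < R).
For a uniform sphere the enclosed fraction is (r/R)³, so Q_enc = (-3.37 μC)(0.0382/0.202)³ = -2.279×10^-8 C.
Gauss's law: E·4πr² = Q_enc/ε₀.
E = |Q_enc|/(4πε₀r²) = (2.279×10^-8)/(4π·8.85×10^-12·(0.0382)²) = 1.40×10^5 N/C.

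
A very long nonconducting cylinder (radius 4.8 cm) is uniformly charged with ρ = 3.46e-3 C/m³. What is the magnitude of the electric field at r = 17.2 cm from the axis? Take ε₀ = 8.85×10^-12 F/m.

E = 2.62e6 N/C

Choose a coaxial cylinder of radius r = 17.2 cm (arbitrary length L) as the Gaussian surface (r > 4.8 cm, full cross-section enclosed).
λ_enc = ρ·πR² = (3.46×10^-3)π(0.048)² = 2.504×10^-5 C/m.
Gauss's law: E·2πrL = λ_enc L/ε₀.
E = |λ_enc|/(2πε₀r) = (2.504e-5)/(2π·8.85×10^-12·0.172) = 2.62e6 N/C.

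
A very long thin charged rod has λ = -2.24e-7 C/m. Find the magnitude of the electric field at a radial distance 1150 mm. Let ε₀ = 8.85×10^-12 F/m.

3.50e3 N/C

Choose a coaxial cylinder of radius r = 1150 mm (arbitrary length L) as the Gaussian surface.
Q_enc = λL, so λ_enc = -2.24×10^-7 C/m.
By Gauss's law (flux through the curved wall only), E·2πrL = λ_enc L/ε₀.
E = |λ_enc|/(2πε₀r) = (2.24e-7)/(2π·8.85×10^-12·1.15) = 3.50×10^3 N/C.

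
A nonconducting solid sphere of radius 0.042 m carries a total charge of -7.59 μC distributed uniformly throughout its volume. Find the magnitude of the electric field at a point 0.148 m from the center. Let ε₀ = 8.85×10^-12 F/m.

By spherical symmetry E is radial; choose a Gaussian sphere of radius r = 0.148 m (r > R, so the entire charge is enclosed).
Q_enc = -7.59 μC = -7.59×10^-6 C.
By Gauss's law, ∮E·dA = E·4πr² = Q_enc/ε₀.
E = |Q_enc|/(4πε₀r²) = (7.59×10^-6)/(4π·8.85×10^-12·(0.148)²) = 3.12e6 N/C.

|E| = 3.12×10^6 N/C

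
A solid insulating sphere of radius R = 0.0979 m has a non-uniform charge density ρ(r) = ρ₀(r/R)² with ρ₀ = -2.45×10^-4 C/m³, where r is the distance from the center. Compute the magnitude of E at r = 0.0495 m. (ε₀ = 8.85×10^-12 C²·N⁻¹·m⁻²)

Take a concentric spherical Gaussian surface of radius r = 0.0495 m (r < R).
Q_enc = ∫₀^r ρ(r')·4πr'² dr' = (4πρ₀/R²) ∫₀^r r'^4 dr' = 4πρ₀ r^5/(5·R²) = -1.909e-8 C.
Applying ∮E·dA = Q_enc/ε₀ with Φ = E(4πr²):
E = |Q_enc|/(4πε₀r²) = (1.909e-8)/(4π·8.85×10^-12·(0.0495)²) = 7.01×10^4 N/C.

|E| = 7.01×10^4 N/C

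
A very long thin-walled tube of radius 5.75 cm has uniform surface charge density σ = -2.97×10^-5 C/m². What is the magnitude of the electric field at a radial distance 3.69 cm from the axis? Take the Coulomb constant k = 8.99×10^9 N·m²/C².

E = 0 (no enclosed charge)

By cylindrical symmetry E is radial; use a coaxial Gaussian cylinder of radius 3.69 cm and length L (r < 5.75 cm, inside the shell).
No charge is enclosed, so Gauss's law gives E·2πrL = 0 ⇒ E = 0.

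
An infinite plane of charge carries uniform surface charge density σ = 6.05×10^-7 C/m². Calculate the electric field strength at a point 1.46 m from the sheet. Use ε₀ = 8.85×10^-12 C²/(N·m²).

3.42×10^4 N/C

By planar symmetry E is perpendicular to the sheet and uniform; use a Gaussian pillbox with flat faces of area A on each side of the sheet.
Flux Φ = 2EA and Q_enc = σA, so 2EA = σA/ε₀ ⇒ E = |σ|/(2ε₀), independent of distance.
E = |σ|/(2ε₀) = (6.05×10^-7)/(2·8.85×10^-12) = 3.42×10^4 N/C.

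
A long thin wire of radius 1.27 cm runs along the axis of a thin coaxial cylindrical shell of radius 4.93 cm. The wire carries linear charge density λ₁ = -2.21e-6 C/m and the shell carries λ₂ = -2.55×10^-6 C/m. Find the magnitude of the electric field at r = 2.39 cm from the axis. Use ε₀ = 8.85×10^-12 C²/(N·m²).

Take a coaxial cylindrical Gaussian surface of radius r = 2.39 cm and length L (between the conductors, 1.27 cm < r < 4.93 cm).
The shell at 4.93 cm lies outside the Gaussian surface, so λ_enc = λ₁ = -2.21×10^-6 C/m.
Gauss's law: E·2πrL = λ_enc L/ε₀.
E = |λ_enc|/(2πε₀r) = (2.21×10^-6)/(2π·8.85×10^-12·0.0239) = 1.66e6 N/C.

1.66×10^6 V/m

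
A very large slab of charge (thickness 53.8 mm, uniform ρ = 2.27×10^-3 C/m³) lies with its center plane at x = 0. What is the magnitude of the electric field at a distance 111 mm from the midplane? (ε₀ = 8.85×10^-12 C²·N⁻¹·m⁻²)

E ≈ 6.90e6 V/m

The point |x| = 111 mm lies outside the slab (half-thickness 0.0269 m). A symmetric pillbox spanning the full slab encloses Q_enc = ρ·d·A.
Flux = 2EA ⇒ E = |ρ|d/(2ε₀), independent of distance outside.
E = (2.27e-3)(0.0538)/(2·8.85×10^-12) = 6.90×10^6 N/C.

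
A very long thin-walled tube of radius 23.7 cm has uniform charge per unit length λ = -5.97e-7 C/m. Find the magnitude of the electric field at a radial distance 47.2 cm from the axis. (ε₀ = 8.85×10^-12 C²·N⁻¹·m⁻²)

2.27×10^4 N/C

Coaxial Gaussian cylinder, radius r = 47.2 cm, length L (r > 23.7 cm).
The full line charge is enclosed: λ_enc = -5.97×10^-7 C/m.
Applying ∮E·dA = Q_enc/ε₀ with the end caps contributing no flux:
E = |λ_enc|/(2πε₀r) = (5.97e-7)/(2π·8.85×10^-12·0.472) = 2.27e4 N/C.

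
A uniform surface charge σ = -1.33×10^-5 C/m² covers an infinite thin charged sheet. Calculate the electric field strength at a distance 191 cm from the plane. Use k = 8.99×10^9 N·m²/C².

Choose a cylindrical pillbox piercing the sheet, end faces (area A) parallel to it.
Flux Φ = 2EA and Q_enc = σA, so 2EA = σA/ε₀ ⇒ E = |σ|/(2ε₀), independent of distance.
E = 2πk|σ| = 2π(8.99×10^9)(1.33e-5) = 7.51×10^5 N/C.

|E| = 7.51e5 N/C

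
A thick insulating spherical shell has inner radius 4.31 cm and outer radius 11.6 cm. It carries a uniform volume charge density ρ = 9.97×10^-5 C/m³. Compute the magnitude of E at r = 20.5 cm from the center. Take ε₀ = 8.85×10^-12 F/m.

|E| = 1.32e5 N/C

Take a concentric spherical Gaussian surface of radius r = 20.5 cm (r > 11.6 cm, enclosing the whole shell).
Q_enc = ρ·(4π/3)(b³ − a³) = (9.97×10^-5)·(4π/3)·((0.116)³ − (0.0431)³) = 6.184e-7 C.
Applying ∮E·dA = Q_enc/ε₀ with Φ = E(4πr²):
E = |Q_enc|/(4πε₀r²) = (6.184×10^-7)/(4π·8.85×10^-12·(0.205)²) = 1.32×10^5 N/C.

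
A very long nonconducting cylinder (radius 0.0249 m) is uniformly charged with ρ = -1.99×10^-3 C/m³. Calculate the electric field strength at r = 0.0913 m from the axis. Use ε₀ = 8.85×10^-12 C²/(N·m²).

Coaxial Gaussian cylinder, radius r = 0.0913 m, length L (r > 0.0249 m, full cross-section enclosed).
λ_enc = ρ·πR² = (-1.99e-3)π(0.0249)² = -3.876e-6 C/m.
Gauss's law: E·2πrL = λ_enc L/ε₀.
E = |λ_enc|/(2πε₀r) = (3.876e-6)/(2π·8.85×10^-12·0.0913) = 7.63×10^5 N/C.

|E| ≈ 7.63e5 N/C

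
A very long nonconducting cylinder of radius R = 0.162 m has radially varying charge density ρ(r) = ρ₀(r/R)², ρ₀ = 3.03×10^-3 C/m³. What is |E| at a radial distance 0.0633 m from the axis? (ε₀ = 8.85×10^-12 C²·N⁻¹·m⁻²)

Take a coaxial cylindrical Gaussian surface of radius r = 0.0633 m and length L (r < R).
λ_enc = ∫₀^r ρ(r')·2πr' dr' = (2πρ₀/R²)·r^4/4 = 2.912×10^-6 C/m.
Since E is radial and uniform over the curved surface, Φ = E·2πrL = Q_enc/ε₀ = λ_enc L/ε₀.
E = |λ_enc|/(2πε₀r) = (2.912e-6)/(2π·8.85×10^-12·0.0633) = 8.27×10^5 N/C.

E ≈ 8.27×10^5 V/m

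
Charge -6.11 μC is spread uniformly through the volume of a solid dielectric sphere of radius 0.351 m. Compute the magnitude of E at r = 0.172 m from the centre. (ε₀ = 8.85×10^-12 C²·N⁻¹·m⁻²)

Symmetry ⇒ E = E(r) r̂. Gaussian sphere of radius r = 0.172 m (r < R).
Only the charge within r is enclosed: Q_enc = Q·(r/R)³ = (-6.11 μC)·(0.172 m/0.351 m)³ = -7.19×10^-7 C.
By Gauss's law, ∮E·dA = E·4πr² = Q_enc/ε₀.
E = |Q_enc|/(4πε₀r²) = (7.19e-7)/(4π·8.85×10^-12·(0.172)²) = 2.19×10^5 N/C.

E = 2.19×10^5 N/C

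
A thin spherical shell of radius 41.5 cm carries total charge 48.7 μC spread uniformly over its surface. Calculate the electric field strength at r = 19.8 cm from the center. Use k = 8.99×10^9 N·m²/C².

E = 0 (no enclosed charge)

Take a concentric spherical Gaussian surface of radius r = 19.8 cm (inside the shell, r < 41.5 cm).
No charge lies within this surface, so Q_enc = 0 and Gauss's law gives E·4πr² = 0 ⇒ E = 0.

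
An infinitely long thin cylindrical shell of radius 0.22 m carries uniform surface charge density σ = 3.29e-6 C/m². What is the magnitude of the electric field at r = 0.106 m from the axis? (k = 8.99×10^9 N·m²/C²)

Coaxial Gaussian cylinder, radius r = 0.106 m, length L (r < 0.22 m, inside the shell).
No charge is enclosed, so Gauss's law gives E·2πrL = 0 ⇒ E = 0.

E = 0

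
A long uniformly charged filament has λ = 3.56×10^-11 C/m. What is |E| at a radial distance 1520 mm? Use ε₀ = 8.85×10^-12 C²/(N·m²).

Choose a coaxial cylinder of radius r = 1520 mm (arbitrary length L) as the Gaussian surface.
Q_enc = λL, so λ_enc = 3.56×10^-11 C/m.
By Gauss's law (flux through the curved wall only), E·2πrL = λ_enc L/ε₀.
E = |λ_enc|/(2πε₀r) = (3.56e-11)/(2π·8.85×10^-12·1.52) = 0.421 N/C.

0.421 N/C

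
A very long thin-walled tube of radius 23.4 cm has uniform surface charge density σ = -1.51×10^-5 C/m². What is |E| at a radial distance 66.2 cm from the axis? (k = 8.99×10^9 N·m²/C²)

6.03e5 V/m

Take a coaxial cylindrical Gaussian surface of radius r = 66.2 cm and length L (r > 23.4 cm).
The whole shell is enclosed: λ_enc = σ·2πR = (-1.51×10^-5)·2π·(0.234) = -2.22×10^-5 C/m.
Applying ∮E·dA = Q_enc/ε₀ with the end caps contributing no flux:
E = 2k|λ_enc|/r = 2(8.99×10^9)(2.22×10^-5)/(0.662) = 6.03×10^5 N/C.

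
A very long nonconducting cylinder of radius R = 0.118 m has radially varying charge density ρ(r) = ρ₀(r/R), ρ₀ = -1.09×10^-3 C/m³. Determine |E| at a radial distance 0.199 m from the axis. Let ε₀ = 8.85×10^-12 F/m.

2.87×10^6 V/m

Coaxial Gaussian cylinder, radius r = 0.199 m, length L (r > R, full charge per length enclosed).
λ_enc = 2π ∫₀^R ρ₀(r'/R)^1 r' dr' = 2πρ₀R²/3 = -3.179×10^-5 C/m.
Applying ∮E·dA = Q_enc/ε₀ with the end caps contributing no flux:
E = |λ_enc|/(2πε₀r) = (3.179e-5)/(2π·8.85×10^-12·0.199) = 2.87×10^6 N/C.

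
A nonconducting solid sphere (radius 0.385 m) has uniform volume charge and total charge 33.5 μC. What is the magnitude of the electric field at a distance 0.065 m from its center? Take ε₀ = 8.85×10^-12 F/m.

By spherical symmetry E is radial; choose a Gaussian sphere of radius r = 0.065 m (r < R).
For a uniform sphere the enclosed fraction is (r/R)³, so Q_enc = (33.5 μC)(0.065/0.385)³ = 1.612×10^-7 C.
Since E is radial and uniform over the Gaussian sphere, Φ = E·4πr² = Q_enc/ε₀.
E = |Q_enc|/(4πε₀r²) = (1.612e-7)/(4π·8.85×10^-12·(0.065)²) = 3.43e5 N/C.

3.43e5 V/m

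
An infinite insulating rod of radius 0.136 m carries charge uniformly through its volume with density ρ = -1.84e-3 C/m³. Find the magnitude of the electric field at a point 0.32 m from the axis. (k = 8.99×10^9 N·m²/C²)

|E| = 6.01e6 N/C

Take a coaxial cylindrical Gaussian surface of radius r = 0.32 m and length L (r > 0.136 m, full cross-section enclosed).
λ_enc = ρ·πR² = (-1.84×10^-3)π(0.136)² = -1.069×10^-4 C/m.
Since E is radial and uniform over the curved surface, Φ = E·2πrL = Q_enc/ε₀ = λ_enc L/ε₀.
E = 2k|λ_enc|/r = 2(8.99×10^9)(1.069e-4)/(0.32) = 6.01×10^6 N/C.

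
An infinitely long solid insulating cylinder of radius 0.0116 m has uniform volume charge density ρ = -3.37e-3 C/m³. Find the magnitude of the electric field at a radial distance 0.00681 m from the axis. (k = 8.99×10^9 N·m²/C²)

1.30×10^6 N/C

Coaxial Gaussian cylinder, radius r = 0.00681 m, length L (r < R).
Charge inside radius r per length L is ρ·πr²·L, so λ_enc = ρπr² = -4.91e-7 C/m.
By Gauss's law (flux through the curved wall only), E·2πrL = λ_enc L/ε₀.
E = 2k|λ_enc|/r = 2(8.99×10^9)(4.91e-7)/(0.00681) = 1.30×10^6 N/C.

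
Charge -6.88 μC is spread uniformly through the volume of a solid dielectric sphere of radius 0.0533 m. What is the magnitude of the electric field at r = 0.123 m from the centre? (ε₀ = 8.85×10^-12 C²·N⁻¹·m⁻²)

E ≈ 4.09e6 V/m

By spherical symmetry E is radial; choose a Gaussian sphere of radius r = 0.123 m (r > R, so the entire charge is enclosed).
Q_enc = -6.88 μC = -6.88×10^-6 C.
By Gauss's law, ∮E·dA = E·4πr² = Q_enc/ε₀.
E = |Q_enc|/(4πε₀r²) = (6.88e-6)/(4π·8.85×10^-12·(0.123)²) = 4.09e6 N/C.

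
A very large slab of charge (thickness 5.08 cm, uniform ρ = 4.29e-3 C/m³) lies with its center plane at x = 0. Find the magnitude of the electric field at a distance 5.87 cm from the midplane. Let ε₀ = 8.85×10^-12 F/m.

The point |x| = 5.87 cm lies outside the slab (half-thickness 0.0254 m). A symmetric pillbox spanning the full slab encloses Q_enc = ρ·d·A.
Flux = 2EA ⇒ E = |ρ|d/(2ε₀), independent of distance outside.
E = (4.29×10^-3)(0.0508)/(2·8.85×10^-12) = 1.23×10^7 N/C.

1.23×10^7 V/m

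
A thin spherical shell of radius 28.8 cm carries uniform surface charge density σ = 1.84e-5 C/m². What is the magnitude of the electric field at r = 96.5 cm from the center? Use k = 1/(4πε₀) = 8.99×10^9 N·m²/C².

E ≈ 1.85×10^5 N/C

Use a concentric Gaussian sphere at r = 96.5 cm (r > 28.8 cm).
The entire shell is enclosed: Q_enc = σ·4πR² = (1.84e-5)·4π·(0.288)² = 1.918×10^-5 C.
Gauss's law: E·4πr² = Q_enc/ε₀.
E = k|Q_enc|/r² = (8.99×10^9)(1.918e-5)/(0.965)² = 1.85e5 N/C.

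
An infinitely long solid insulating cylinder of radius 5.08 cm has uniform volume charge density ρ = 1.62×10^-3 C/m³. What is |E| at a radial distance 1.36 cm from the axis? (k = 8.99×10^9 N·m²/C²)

Choose a coaxial cylinder of radius r = 1.36 cm (arbitrary length L) as the Gaussian surface (r < R).
Enclosed charge per unit length: λ_enc = ρ·πr² = (1.62e-3)π(0.0136)² = 9.413×10^-7 C/m.
By Gauss's law (flux through the curved wall only), E·2πrL = λ_enc L/ε₀.
E = 2k|λ_enc|/r = 2(8.99×10^9)(9.413e-7)/(0.0136) = 1.24×10^6 N/C.

E ≈ 1.24×10^6 V/m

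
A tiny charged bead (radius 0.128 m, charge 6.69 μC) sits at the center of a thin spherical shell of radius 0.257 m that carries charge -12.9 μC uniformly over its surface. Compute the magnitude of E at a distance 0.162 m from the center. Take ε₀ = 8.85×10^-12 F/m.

Symmetry ⇒ E = E(r) r̂. Gaussian sphere of radius r = 0.162 m (between the bodies, 0.128 m < r < 0.257 m).
The shell at 0.257 m lies outside the Gaussian surface, so Q_enc = 6.69 μC = 6.69e-6 C.
Since E is radial and uniform over the Gaussian sphere, Φ = E·4πr² = Q_enc/ε₀.
E = |Q_enc|/(4πε₀r²) = (6.69e-6)/(4π·8.85×10^-12·(0.162)²) = 2.29×10^6 N/C.

|E| = 2.29×10^6 N/C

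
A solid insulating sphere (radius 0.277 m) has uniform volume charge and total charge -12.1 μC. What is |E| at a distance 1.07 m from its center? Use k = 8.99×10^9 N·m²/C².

9.50e4 N/C

Use a concentric Gaussian sphere at r = 1.07 m (r > R, so the entire charge is enclosed).
Q_enc = -12.1 μC = -1.21×10^-5 C.
Gauss's law: E·4πr² = Q_enc/ε₀.
E = k|Q_enc|/r² = (8.99×10^9)(1.21e-5)/(1.07)² = 9.50×10^4 N/C.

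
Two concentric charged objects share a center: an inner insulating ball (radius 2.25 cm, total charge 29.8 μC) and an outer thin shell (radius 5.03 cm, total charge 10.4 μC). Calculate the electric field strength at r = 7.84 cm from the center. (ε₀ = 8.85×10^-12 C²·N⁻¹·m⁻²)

E ≈ 5.88e7 V/m

Use a concentric Gaussian sphere at r = 7.84 cm (r > 5.03 cm, enclosing both).
Q_enc = (29.8 μC) + (10.4 μC) = 4.02×10^-5 C.
By Gauss's law, ∮E·dA = E·4πr² = Q_enc/ε₀.
E = |Q_enc|/(4πε₀r²) = (4.02×10^-5)/(4π·8.85×10^-12·(0.0784)²) = 5.88×10^7 N/C.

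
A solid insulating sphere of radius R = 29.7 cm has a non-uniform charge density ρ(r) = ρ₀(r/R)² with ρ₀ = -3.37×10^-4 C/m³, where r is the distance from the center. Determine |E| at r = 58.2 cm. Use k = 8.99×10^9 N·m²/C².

E ≈ 5.89e5 N/C

Take a concentric spherical Gaussian surface of radius r = 58.2 cm (r > R, all charge enclosed).
Q_enc = 4π ∫₀^R ρ₀(r'/R)^2 r'² dr' = 4πρ₀R³/5 = -2.219×10^-5 C.
By Gauss's law, ∮E·dA = E·4πr² = Q_enc/ε₀.
E = k|Q_enc|/r² = (8.99×10^9)(2.219e-5)/(0.582)² = 5.89e5 N/C.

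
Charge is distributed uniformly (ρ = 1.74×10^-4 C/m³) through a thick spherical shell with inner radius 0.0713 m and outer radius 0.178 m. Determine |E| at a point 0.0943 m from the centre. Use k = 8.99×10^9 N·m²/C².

E ≈ 3.51e5 N/C

Take a concentric spherical Gaussian surface of radius r = 0.0943 m (within the shell material, 0.0713 m < r < 0.178 m).
Only the shell between 0.0713 m and r is enclosed: Q_enc = ρ·(4π/3)(r³ − a³) = (1.74e-4)·(4π/3)·((0.0943)³ − (0.0713)³) = 3.47e-7 C.
Since E is radial and uniform over the Gaussian sphere, Φ = E·4πr² = Q_enc/ε₀.
E = k|Q_enc|/r² = (8.99×10^9)(3.47e-7)/(0.0943)² = 3.51×10^5 N/C.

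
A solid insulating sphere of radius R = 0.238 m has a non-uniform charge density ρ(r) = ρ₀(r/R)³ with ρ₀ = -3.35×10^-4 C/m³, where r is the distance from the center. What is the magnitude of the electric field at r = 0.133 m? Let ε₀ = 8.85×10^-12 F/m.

Take a concentric spherical Gaussian surface of radius r = 0.133 m (r < R).
Q_enc = ∫₀^r ρ(r')·4πr'² dr' = (4πρ₀/R³) ∫₀^r r'^5 dr' = 4πρ₀ r^6/(6·R³) = -2.881×10^-7 C.
Gauss's law: E·4πr² = Q_enc/ε₀.
E = |Q_enc|/(4πε₀r²) = (2.881×10^-7)/(4π·8.85×10^-12·(0.133)²) = 1.46e5 N/C.

|E| = 1.46×10^5 V/m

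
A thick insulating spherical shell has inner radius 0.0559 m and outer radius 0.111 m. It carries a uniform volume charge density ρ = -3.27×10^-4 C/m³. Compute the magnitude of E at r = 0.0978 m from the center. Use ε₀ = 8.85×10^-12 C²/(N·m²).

|E| ≈ 9.80×10^5 N/C

Symmetry ⇒ E = E(r) r̂. Gaussian sphere of radius r = 0.0978 m (within the shell material, 0.0559 m < r < 0.111 m).
Enclosed charge is the volume from a to r: Q_enc = (4π/3)ρ(r³ − a³) = -1.042×10^-6 C.
Applying ∮E·dA = Q_enc/ε₀ with Φ = E(4πr²):
E = |Q_enc|/(4πε₀r²) = (1.042e-6)/(4π·8.85×10^-12·(0.0978)²) = 9.80×10^5 N/C.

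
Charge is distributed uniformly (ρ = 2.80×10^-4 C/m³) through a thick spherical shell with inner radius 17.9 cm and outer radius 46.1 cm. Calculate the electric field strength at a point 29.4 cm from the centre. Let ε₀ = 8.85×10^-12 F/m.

|E| ≈ 2.40e6 N/C

Take a concentric spherical Gaussian surface of radius r = 29.4 cm (within the shell material, 17.9 cm < r < 46.1 cm).
Enclosed charge is the volume from a to r: Q_enc = (4π/3)ρ(r³ − a³) = 2.308e-5 C.
Applying ∮E·dA = Q_enc/ε₀ with Φ = E(4πr²):
E = |Q_enc|/(4πε₀r²) = (2.308e-5)/(4π·8.85×10^-12·(0.294)²) = 2.40×10^6 N/C.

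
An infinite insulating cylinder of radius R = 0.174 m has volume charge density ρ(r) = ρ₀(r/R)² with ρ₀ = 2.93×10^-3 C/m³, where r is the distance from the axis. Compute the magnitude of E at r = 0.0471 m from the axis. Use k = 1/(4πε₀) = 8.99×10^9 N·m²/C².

E ≈ 2.86e5 N/C

Take a coaxial cylindrical Gaussian surface of radius r = 0.0471 m and length L (r < R).
Integrating ρ over the cross-section to radius r: λ_enc = (2πρ₀/R²) ∫₀^r r'^3 dr' = 2πρ₀ r^4/(4·R²) = 7.481e-7 C/m.
Gauss's law: E·2πrL = λ_enc L/ε₀.
E = 2k|λ_enc|/r = 2(8.99×10^9)(7.481×10^-7)/(0.0471) = 2.86×10^5 N/C.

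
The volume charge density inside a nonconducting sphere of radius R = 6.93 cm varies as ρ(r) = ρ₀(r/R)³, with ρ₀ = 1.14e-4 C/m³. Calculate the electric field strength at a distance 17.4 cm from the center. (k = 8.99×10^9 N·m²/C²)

|E| ≈ 2.36×10^4 N/C

Take a concentric spherical Gaussian surface of radius r = 17.4 cm (r > R, all charge enclosed).
Q_enc = 4π ∫₀^R ρ₀(r'/R)^3 r'² dr' = 4πρ₀R³/6 = 7.946×10^-8 C.
Since E is radial and uniform over the Gaussian sphere, Φ = E·4πr² = Q_enc/ε₀.
E = k|Q_enc|/r² = (8.99×10^9)(7.946×10^-8)/(0.174)² = 2.36e4 N/C.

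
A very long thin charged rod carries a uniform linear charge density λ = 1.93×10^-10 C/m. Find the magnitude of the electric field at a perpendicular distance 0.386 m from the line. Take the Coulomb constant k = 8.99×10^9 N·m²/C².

8.99 N/C

Take a coaxial cylindrical Gaussian surface of radius r = 0.386 m and length L.
Q_enc = λL, so λ_enc = 1.93e-10 C/m.
Applying ∮E·dA = Q_enc/ε₀ with the end caps contributing no flux:
E = 2k|λ_enc|/r = 2(8.99×10^9)(1.93×10^-10)/(0.386) = 8.99 N/C.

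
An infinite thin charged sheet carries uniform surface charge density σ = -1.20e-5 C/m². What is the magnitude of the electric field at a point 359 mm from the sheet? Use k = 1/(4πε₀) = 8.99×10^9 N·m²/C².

|E| ≈ 6.78×10^5 N/C

Choose a cylindrical pillbox piercing the sheet, end faces (area A) parallel to it.
Flux Φ = 2EA and Q_enc = σA, so 2EA = σA/ε₀ ⇒ E = |σ|/(2ε₀), independent of distance.
E = 2πk|σ| = 2π(8.99×10^9)(1.20×10^-5) = 6.78×10^5 N/C.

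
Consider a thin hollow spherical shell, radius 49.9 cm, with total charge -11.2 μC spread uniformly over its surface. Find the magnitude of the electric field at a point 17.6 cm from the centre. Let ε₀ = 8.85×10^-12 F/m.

Symmetry ⇒ E = E(r) r̂. Gaussian sphere of radius r = 17.6 cm (inside the shell, r < 49.9 cm).
No charge lies within this surface, so Q_enc = 0 and Gauss's law gives E·4πr² = 0 ⇒ E = 0.

|E| = 0 V/m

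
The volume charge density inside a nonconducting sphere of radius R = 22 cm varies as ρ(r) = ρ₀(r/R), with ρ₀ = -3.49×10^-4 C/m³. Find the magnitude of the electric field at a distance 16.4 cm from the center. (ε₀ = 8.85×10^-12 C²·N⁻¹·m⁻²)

Use a concentric Gaussian sphere at r = 16.4 cm (r < R).
Integrate the density: Q_enc = 4π ∫₀^r ρ₀(r'/R)^1 r'² dr' = 4πρ₀ r^4/(4·R) = -3.605×10^-6 C.
Applying ∮E·dA = Q_enc/ε₀ with Φ = E(4πr²):
E = |Q_enc|/(4πε₀r²) = (3.605e-6)/(4π·8.85×10^-12·(0.164)²) = 1.21×10^6 N/C.

1.21e6 N/C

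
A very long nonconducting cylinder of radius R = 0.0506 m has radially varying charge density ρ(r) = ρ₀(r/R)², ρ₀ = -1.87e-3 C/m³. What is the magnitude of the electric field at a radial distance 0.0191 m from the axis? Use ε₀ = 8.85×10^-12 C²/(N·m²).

|E| = 1.44×10^5 N/C

By cylindrical symmetry E is radial; use a coaxial Gaussian cylinder of radius 0.0191 m and length L (r < R).
Integrating ρ over the cross-section to radius r: λ_enc = (2πρ₀/R²) ∫₀^r r'^3 dr' = 2πρ₀ r^4/(4·R²) = -1.527e-7 C/m.
By Gauss's law (flux through the curved wall only), E·2πrL = λ_enc L/ε₀.
E = |λ_enc|/(2πε₀r) = (1.527×10^-7)/(2π·8.85×10^-12·0.0191) = 1.44×10^5 N/C.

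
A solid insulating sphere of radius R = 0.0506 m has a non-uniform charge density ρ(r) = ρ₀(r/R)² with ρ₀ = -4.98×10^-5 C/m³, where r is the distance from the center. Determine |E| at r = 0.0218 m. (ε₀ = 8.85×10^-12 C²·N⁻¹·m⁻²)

|E| ≈ 4.55×10^3 N/C

By spherical symmetry E is radial; choose a Gaussian sphere of radius r = 0.0218 m (r < R).
Q_enc = ∫₀^r ρ(r')·4πr'² dr' = (4πρ₀/R²) ∫₀^r r'^4 dr' = 4πρ₀ r^5/(5·R²) = -2.407×10^-10 C.
Applying ∮E·dA = Q_enc/ε₀ with Φ = E(4πr²):
E = |Q_enc|/(4πε₀r²) = (2.407e-10)/(4π·8.85×10^-12·(0.0218)²) = 4.55e3 N/C.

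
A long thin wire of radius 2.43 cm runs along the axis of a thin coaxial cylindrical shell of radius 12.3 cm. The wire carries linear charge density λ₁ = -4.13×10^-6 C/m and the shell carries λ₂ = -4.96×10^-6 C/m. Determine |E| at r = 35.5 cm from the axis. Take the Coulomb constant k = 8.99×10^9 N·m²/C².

By cylindrical symmetry E is radial; use a coaxial Gaussian cylinder of radius 35.5 cm and length L (r > 12.3 cm, enclosing both).
λ_enc = λ₁ + λ₂ = (-4.13×10^-6) + (-4.96×10^-6) = -9.09×10^-6 C/m.
Since E is radial and uniform over the curved surface, Φ = E·2πrL = Q_enc/ε₀ = λ_enc L/ε₀.
E = 2k|λ_enc|/r = 2(8.99×10^9)(9.09×10^-6)/(0.355) = 4.60×10^5 N/C.

|E| ≈ 4.60×10^5 N/C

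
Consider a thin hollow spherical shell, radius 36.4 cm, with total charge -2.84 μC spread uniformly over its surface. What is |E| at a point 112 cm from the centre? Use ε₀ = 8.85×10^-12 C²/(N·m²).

Symmetry ⇒ E = E(r) r̂. Gaussian sphere of radius r = 112 cm (r > 36.4 cm).
The entire shell is enclosed: Q_enc = -2.84e-6 C.
By Gauss's law, ∮E·dA = E·4πr² = Q_enc/ε₀.
E = |Q_enc|/(4πε₀r²) = (2.84e-6)/(4π·8.85×10^-12·(1.12)²) = 2.04×10^4 N/C.

2.04×10^4 V/m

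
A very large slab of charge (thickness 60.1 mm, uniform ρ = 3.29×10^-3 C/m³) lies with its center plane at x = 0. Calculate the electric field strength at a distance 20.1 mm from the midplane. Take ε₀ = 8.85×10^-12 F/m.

7.47×10^6 N/C

By symmetry E is perpendicular to the slab. A Gaussian pillbox from −20.1 mm to +20.1 mm (face area A) lies entirely within the slab.
Q_enc = ρ·(2x)·A and flux = 2EA, so 2EA = 2ρxA/ε₀ ⇒ E = |ρ|x/ε₀.
E = (3.29×10^-3)(0.0201)/(8.85×10^-12) = 7.47×10^6 N/C.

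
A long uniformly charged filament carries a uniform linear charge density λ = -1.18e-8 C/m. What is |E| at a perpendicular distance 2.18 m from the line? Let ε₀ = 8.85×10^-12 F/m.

By cylindrical symmetry E is radial; use a coaxial Gaussian cylinder of radius 2.18 m and length L.
Q_enc = λL, so λ_enc = -1.18×10^-8 C/m.
By Gauss's law (flux through the curved wall only), E·2πrL = λ_enc L/ε₀.
E = |λ_enc|/(2πε₀r) = (1.18e-8)/(2π·8.85×10^-12·2.18) = 97.3 N/C.

|E| = 97.3 N/C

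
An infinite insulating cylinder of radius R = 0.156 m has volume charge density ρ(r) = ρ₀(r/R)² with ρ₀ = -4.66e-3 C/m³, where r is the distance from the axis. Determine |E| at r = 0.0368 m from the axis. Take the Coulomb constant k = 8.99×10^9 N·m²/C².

Coaxial Gaussian cylinder, radius r = 0.0368 m, length L (r < R).
Integrating ρ over the cross-section to radius r: λ_enc = (2πρ₀/R²) ∫₀^r r'^3 dr' = 2πρ₀ r^4/(4·R²) = -5.516×10^-7 C/m.
Since E is radial and uniform over the curved surface, Φ = E·2πrL = Q_enc/ε₀ = λ_enc L/ε₀.
E = 2k|λ_enc|/r = 2(8.99×10^9)(5.516×10^-7)/(0.0368) = 2.70×10^5 N/C.

|E| = 2.70×10^5 V/m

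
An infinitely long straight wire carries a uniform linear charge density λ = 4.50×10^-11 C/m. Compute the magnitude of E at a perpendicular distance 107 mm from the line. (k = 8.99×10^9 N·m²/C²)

7.56 V/m

Choose a coaxial cylinder of radius r = 107 mm (arbitrary length L) as the Gaussian surface.
Q_enc = λL, so λ_enc = 4.50×10^-11 C/m.
Since E is radial and uniform over the curved surface, Φ = E·2πrL = Q_enc/ε₀ = λ_enc L/ε₀.
E = 2k|λ_enc|/r = 2(8.99×10^9)(4.50×10^-11)/(0.107) = 7.56 N/C.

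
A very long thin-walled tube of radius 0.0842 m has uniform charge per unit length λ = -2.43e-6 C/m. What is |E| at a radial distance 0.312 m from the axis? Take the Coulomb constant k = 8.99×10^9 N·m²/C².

|E| = 1.40e5 N/C

Choose a coaxial cylinder of radius r = 0.312 m (arbitrary length L) as the Gaussian surface (r > 0.0842 m).
The full line charge is enclosed: λ_enc = -2.43e-6 C/m.
Applying ∮E·dA = Q_enc/ε₀ with the end caps contributing no flux:
E = 2k|λ_enc|/r = 2(8.99×10^9)(2.43e-6)/(0.312) = 1.40×10^5 N/C.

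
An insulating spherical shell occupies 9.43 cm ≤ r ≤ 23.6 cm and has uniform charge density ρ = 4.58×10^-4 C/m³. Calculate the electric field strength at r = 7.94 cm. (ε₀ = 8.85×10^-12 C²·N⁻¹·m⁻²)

E = 0 (no enclosed charge)

By spherical symmetry E is radial; choose a Gaussian sphere of radius r = 7.94 cm (r < 9.43 cm, inside the empty cavity).
Q_enc = 0 (all charge lies at larger r); Gauss's law gives E = 0.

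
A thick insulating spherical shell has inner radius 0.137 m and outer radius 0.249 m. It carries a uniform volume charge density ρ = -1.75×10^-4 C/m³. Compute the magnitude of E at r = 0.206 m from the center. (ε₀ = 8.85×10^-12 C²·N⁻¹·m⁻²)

Use a concentric Gaussian sphere at r = 0.206 m (within the shell material, 0.137 m < r < 0.249 m).
Enclosed charge is the volume from a to r: Q_enc = (4π/3)ρ(r³ − a³) = -4.523×10^-6 C.
By Gauss's law, ∮E·dA = E·4πr² = Q_enc/ε₀.
E = |Q_enc|/(4πε₀r²) = (4.523×10^-6)/(4π·8.85×10^-12·(0.206)²) = 9.58e5 N/C.

|E| = 9.58×10^5 V/m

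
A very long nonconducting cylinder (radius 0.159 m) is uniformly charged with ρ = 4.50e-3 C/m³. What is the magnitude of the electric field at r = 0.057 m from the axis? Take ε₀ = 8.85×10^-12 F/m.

1.45×10^7 N/C

Coaxial Gaussian cylinder, radius r = 0.057 m, length L (r < R).
Enclosed charge per unit length: λ_enc = ρ·πr² = (4.50e-3)π(0.057)² = 4.593×10^-5 C/m.
Since E is radial and uniform over the curved surface, Φ = E·2πrL = Q_enc/ε₀ = λ_enc L/ε₀.
E = |λ_enc|/(2πε₀r) = (4.593e-5)/(2π·8.85×10^-12·0.057) = 1.45×10^7 N/C.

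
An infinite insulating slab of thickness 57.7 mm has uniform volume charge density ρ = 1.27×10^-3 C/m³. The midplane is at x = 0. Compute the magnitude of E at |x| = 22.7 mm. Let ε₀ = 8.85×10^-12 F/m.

By symmetry E is perpendicular to the slab. A Gaussian pillbox from −22.7 mm to +22.7 mm (face area A) lies entirely within the slab.
Q_enc = ρ·(2x)·A and flux = 2EA, so 2EA = 2ρxA/ε₀ ⇒ E = |ρ|x/ε₀.
E = (1.27×10^-3)(0.0227)/(8.85×10^-12) = 3.26×10^6 N/C.

E ≈ 3.26×10^6 V/m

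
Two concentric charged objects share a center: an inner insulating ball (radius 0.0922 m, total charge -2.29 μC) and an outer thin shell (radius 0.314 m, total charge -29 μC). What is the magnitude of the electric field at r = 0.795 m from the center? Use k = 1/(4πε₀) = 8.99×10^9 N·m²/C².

Use a concentric Gaussian sphere at r = 0.795 m (r > 0.314 m, enclosing both).
Q_enc = (-2.29 μC) + (-29 μC) = -3.129e-5 C.
Gauss's law: E·4πr² = Q_enc/ε₀.
E = k|Q_enc|/r² = (8.99×10^9)(3.129×10^-5)/(0.795)² = 4.45×10^5 N/C.

E ≈ 4.45e5 N/C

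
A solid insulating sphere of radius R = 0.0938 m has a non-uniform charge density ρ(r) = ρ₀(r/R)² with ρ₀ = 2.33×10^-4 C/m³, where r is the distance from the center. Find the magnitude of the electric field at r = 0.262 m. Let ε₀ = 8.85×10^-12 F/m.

By spherical symmetry E is radial; choose a Gaussian sphere of radius r = 0.262 m (r > R, all charge enclosed).
Q_enc = 4π ∫₀^R ρ₀(r'/R)^2 r'² dr' = 4πρ₀R³/5 = 4.833×10^-7 C.
Applying ∮E·dA = Q_enc/ε₀ with Φ = E(4πr²):
E = |Q_enc|/(4πε₀r²) = (4.833e-7)/(4π·8.85×10^-12·(0.262)²) = 6.33×10^4 N/C.

|E| = 6.33×10^4 N/C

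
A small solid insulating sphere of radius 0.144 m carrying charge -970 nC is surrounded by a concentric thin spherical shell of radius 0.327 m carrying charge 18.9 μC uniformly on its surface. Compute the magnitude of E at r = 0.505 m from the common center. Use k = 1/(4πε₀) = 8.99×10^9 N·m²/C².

Use a concentric Gaussian sphere at r = 0.505 m (r > 0.327 m, enclosing both).
Q_enc = (-970 nC) + (18.9 μC) = 1.793×10^-5 C.
Gauss's law: E·4πr² = Q_enc/ε₀.
E = k|Q_enc|/r² = (8.99×10^9)(1.793×10^-5)/(0.505)² = 6.32×10^5 N/C.

6.32×10^5 V/m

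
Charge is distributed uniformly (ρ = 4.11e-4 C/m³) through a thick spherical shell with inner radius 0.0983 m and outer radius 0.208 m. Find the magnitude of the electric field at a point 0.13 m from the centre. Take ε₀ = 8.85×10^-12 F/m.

Use a concentric Gaussian sphere at r = 0.13 m (within the shell material, 0.0983 m < r < 0.208 m).
Only the shell between 0.0983 m and r is enclosed: Q_enc = ρ·(4π/3)(r³ − a³) = (4.11×10^-4)·(4π/3)·((0.13)³ − (0.0983)³) = 2.147×10^-6 C.
By Gauss's law, ∮E·dA = E·4πr² = Q_enc/ε₀.
E = |Q_enc|/(4πε₀r²) = (2.147×10^-6)/(4π·8.85×10^-12·(0.13)²) = 1.14×10^6 N/C.

|E| ≈ 1.14e6 V/m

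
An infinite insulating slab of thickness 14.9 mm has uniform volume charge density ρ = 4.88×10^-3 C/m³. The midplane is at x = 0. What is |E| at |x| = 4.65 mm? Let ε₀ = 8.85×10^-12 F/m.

|E| ≈ 2.56×10^6 V/m

By symmetry E is perpendicular to the slab. A Gaussian pillbox from −4.65 mm to +4.65 mm (face area A) lies entirely within the slab.
Q_enc = ρ·(2x)·A and flux = 2EA, so 2EA = 2ρxA/ε₀ ⇒ E = |ρ|x/ε₀.
E = (4.88e-3)(0.00465)/(8.85×10^-12) = 2.56e6 N/C.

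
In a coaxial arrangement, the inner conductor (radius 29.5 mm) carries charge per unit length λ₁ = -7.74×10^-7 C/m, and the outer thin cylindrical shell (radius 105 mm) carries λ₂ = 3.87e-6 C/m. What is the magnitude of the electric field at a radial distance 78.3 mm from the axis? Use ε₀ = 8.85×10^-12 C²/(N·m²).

|E| = 1.78×10^5 V/m

Choose a coaxial cylinder of radius r = 78.3 mm (arbitrary length L) as the Gaussian surface (between the conductors, 29.5 mm < r < 105 mm).
The shell at 105 mm lies outside the Gaussian surface, so λ_enc = λ₁ = -7.74×10^-7 C/m.
Since E is radial and uniform over the curved surface, Φ = E·2πrL = Q_enc/ε₀ = λ_enc L/ε₀.
E = |λ_enc|/(2πε₀r) = (7.74×10^-7)/(2π·8.85×10^-12·0.0783) = 1.78×10^5 N/C.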